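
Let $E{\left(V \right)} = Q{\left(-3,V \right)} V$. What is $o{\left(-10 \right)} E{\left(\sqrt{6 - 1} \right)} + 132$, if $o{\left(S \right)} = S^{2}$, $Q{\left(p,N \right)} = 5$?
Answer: $132 + 500 \sqrt{5} \approx 1250.0$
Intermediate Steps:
$E{\left(V \right)} = 5 V$
$o{\left(-10 \right)} E{\left(\sqrt{6 - 1} \right)} + 132 = \left(-10\right)^{2} \cdot 5 \sqrt{6 - 1} + 132 = 100 \cdot 5 \sqrt{5} + 132 = 500 \sqrt{5} + 132 = 132 + 500 \sqrt{5}$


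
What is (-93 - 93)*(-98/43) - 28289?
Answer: -1198199/43 ≈ -27865.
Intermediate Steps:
(-93 - 93)*(-98/43) - 28289 = -(-18228)/43 - 28289 = -186*(-98/43) - 28289 = 18228/43 - 28289 = -1198199/43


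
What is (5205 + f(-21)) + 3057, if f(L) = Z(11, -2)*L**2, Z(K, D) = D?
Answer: 7380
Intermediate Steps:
f(L) = -2*L**2
(5205 + f(-21)) + 3057 = (5205 - 2*(-21)**2) + 3057 = (5205 - 2*441) + 3057 = (5205 - 882) + 3057 = 4323 + 3057 = 7380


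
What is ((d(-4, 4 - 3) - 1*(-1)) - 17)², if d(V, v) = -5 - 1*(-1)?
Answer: 400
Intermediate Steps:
d(V, v) = -4 (d(V, v) = -5 + 1 = -4)
((d(-4, 4 - 3) - 1*(-1)) - 17)² = ((-4 - 1*(-1)) - 17)² = ((-4 + 1) - 17)² = (-3 - 17)² = (-20)² = 400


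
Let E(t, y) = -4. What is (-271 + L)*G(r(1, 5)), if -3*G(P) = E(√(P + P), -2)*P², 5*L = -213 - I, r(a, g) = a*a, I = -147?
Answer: -5684/15 ≈ -378.93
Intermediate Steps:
r(a, g) = a²
L = -66/5 (L = (-213 - 1*(-147))/5 = (-213 + 147)/5 = (⅕)*(-66) = -66/5 ≈ -13.200)
G(P) = 4*P²/3 (G(P) = -(-4)*P²/3 = 4*P²/3)
(-271 + L)*G(r(1, 5)) = (-271 - 66/5)*(4*(1²)²/3) = -5684*1²/15 = -5684/15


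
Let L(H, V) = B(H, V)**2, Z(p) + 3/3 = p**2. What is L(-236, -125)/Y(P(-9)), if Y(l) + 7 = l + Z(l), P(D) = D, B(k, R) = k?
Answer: 3481/4 ≈ 870.25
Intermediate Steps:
Z(p) = -1 + p**2
L(H, V) = H**2
Y(l) = -8 + l + l**2 (Y(l) = -7 + (l + (-1 + l**2)) = -7 + (-1 + l + l**2) = -8 + l + l**2)
L(-236, -125)/Y(P(-9)) = (-236)**2/(-8 - 9 + (-9)**2) = 55696/(-8 - 9 + 81) = 55696/64 = 55696*(1/64) = 3481/4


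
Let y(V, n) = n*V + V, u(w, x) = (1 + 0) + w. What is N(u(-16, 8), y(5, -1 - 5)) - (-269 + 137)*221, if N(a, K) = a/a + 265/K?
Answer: 145812/5 ≈ 29162.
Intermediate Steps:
u(w, x) = 1 + w
y(V, n) = V + V*n (y(V, n) = V*n + V = V + V*n)
N(a, K) = 1 + 265/K
N(u(-16, 8), y(5, -1 - 5)) - (-269 + 137)*221 = (265 + 5*(1 + (-1 - 5)))/((5*(1 + (-1 - 5)))) - (-269 + 137)*221 = (265 + 5*(1 - 6))/((5*(1 - 6))) - (-132)*221 = (265 + 5*(-5))/((5*(-5))) - 1*(-29172) = (265 - 25)/(-25) + 29172 = -1/25*240 + 29172 = -48/5 + 29172 = 145812/5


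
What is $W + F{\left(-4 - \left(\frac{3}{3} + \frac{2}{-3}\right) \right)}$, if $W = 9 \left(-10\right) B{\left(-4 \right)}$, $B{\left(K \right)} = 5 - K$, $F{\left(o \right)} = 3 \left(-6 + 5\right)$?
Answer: $-813$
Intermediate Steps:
$F{\left(o \right)} = -3$ ($F{\left(o \right)} = 3 \left(-1\right) = -3$)
$W = -810$ ($W = 9 \left(-10\right) \left(5 - -4\right) = - 90 \left(5 + 4\right) = \left(-90\right) 9 = -810$)
$W + F{\left(-4 - \left(\frac{3}{3} + \frac{2}{-3}\right) \right)} = -810 - 3 = -813$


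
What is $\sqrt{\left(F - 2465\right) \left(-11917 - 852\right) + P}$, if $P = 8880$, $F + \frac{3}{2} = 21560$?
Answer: $\frac{i \sqrt{975184086}}{2} \approx 15614.0 i$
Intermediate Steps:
$F = \frac{43117}{2}$ ($F = - \frac{3}{2} + 21560 = \frac{43117}{2} \approx 21559.0$)
$\sqrt{\left(F - 2465\right) \left(-11917 - 852\right) + P} = \sqrt{\left(\frac{43117}{2} - 2465\right) \left(-11917 - 852\right) + 8880} = \sqrt{\frac{38187}{2} \left(-12769\right) + 8880} = \sqrt{- \frac{487609803}{2} + 8880} = \sqrt{- \frac{487592043}{2}} = \frac{i \sqrt{975184086}}{2}$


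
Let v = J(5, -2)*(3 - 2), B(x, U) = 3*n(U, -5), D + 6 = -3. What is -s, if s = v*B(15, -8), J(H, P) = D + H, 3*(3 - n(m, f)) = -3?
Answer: 48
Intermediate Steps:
D = -9 (D = -6 - 3 = -9)
n(m, f) = 4 (n(m, f) = 3 - ⅓*(-3) = 3 + 1 = 4)
B(x, U) = 12 (B(x, U) = 3*4 = 12)
J(H, P) = -9 + H
v = -4 (v = (-9 + 5)*(3 - 2) = -4*1 = -4)
s = -48 (s = -4*12 = -48)
-s = -1*(-48) = 48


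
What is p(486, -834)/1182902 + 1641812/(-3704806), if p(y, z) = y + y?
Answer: -69232200964/156515086679 ≈ -0.44234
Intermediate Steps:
p(y, z) = 2*y
p(486, -834)/1182902 + 1641812/(-3704806) = (2*486)/1182902 + 1641812/(-3704806) = 972*(1/1182902) + 1641812*(-1/3704806) = 486/591451 - 820906/1852403 = -69232200964/156515086679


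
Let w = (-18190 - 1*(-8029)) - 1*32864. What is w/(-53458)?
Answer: 43025/53458 ≈ 0.80484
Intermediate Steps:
w = -43025 (w = (-18190 + 8029) - 32864 = -10161 - 32864 = -43025)
w/(-53458) = -43025/(-53458) = -43025*(-1/53458) = 43025/53458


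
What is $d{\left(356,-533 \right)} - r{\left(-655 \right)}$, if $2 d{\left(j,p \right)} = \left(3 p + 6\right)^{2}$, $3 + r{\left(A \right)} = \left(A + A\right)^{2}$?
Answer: $- \frac{894545}{2} \approx -4.4727 \cdot 10^{5}$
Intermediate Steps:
$r{\left(A \right)} = -3 + 4 A^{2}$ ($r{\left(A \right)} = -3 + \left(A + A\right)^{2} = -3 + \left(2 A\right)^{2} = -3 + 4 A^{2}$)
$d{\left(j,p \right)} = \frac{\left(6 + 3 p\right)^{2}}{2}$ ($d{\left(j,p \right)} = \frac{\left(3 p + 6\right)^{2}}{2} = \frac{\left(6 + 3 p\right)^{2}}{2}$)
$d{\left(356,-533 \right)} - r{\left(-655 \right)} = \frac{9 \left(2 - 533\right)^{2}}{2} - \left(-3 + 4 \left(-655\right)^{2}\right) = \frac{9 \left(-531\right)^{2}}{2} - \left(-3 + 4 \cdot 429025\right) = \frac{9}{2} \cdot 281961 - \left(-3 + 1716100\right) = \frac{2537649}{2} - 1716097 = - \frac{894545}{2}$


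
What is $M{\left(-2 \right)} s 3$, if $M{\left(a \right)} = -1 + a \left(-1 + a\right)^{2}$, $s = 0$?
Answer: $0$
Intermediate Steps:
$M{\left(-2 \right)} s 3 = \left(-1 - 2 \left(-1 - 2\right)^{2}\right) 0 \cdot 3 = \left(-1 - 2 \left(-3\right)^{2}\right) 0 \cdot 3 = \left(-1 - 18\right) 0 \cdot 3 = \left(-19\right) 0 \cdot 3 = 0 \cdot 3 = 0$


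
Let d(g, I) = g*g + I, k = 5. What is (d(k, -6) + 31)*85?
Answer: 4250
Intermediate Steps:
d(g, I) = I + g**2 (d(g, I) = g**2 + I = I + g**2)
(d(k, -6) + 31)*85 = ((-6 + 5**2) + 31)*85 = ((-6 + 25) + 31)*85 = (19 + 31)*85 = 50*85 = 4250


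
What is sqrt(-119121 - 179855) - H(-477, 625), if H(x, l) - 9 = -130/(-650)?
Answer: -46/5 + 4*I*sqrt(18686) ≈ -9.2 + 546.79*I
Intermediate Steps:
H(x, l) = 46/5 (H(x, l) = 9 - 130/(-650) = 9 - 130*(-1/650) = 9 + 1/5 = 46/5)
sqrt(-119121 - 179855) - H(-477, 625) = sqrt(-119121 - 179855) - 1*46/5 = sqrt(-298976) - 46/5 = 4*I*sqrt(18686) - 46/5 = -46/5 + 4*I*sqrt(18686)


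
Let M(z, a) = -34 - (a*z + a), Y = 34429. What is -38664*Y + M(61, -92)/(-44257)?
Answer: -58913274523662/44257 ≈ -1.3312e+9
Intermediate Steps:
M(z, a) = -34 - a - a*z (M(z, a) = -34 - (a + a*z) = -34 + (-a - a*z) = -34 - a - a*z)
-38664*Y + M(61, -92)/(-44257) = -38664/(1/34429) + (-34 - 1*(-92) - 1*(-92)*61)/(-44257) = -38664/1/34429 + (-34 + 92 + 5612)*(-1/44257) = -38664*34429 + 5670*(-1/44257) = -1331162856 - 5670/44257 = -58913274523662/44257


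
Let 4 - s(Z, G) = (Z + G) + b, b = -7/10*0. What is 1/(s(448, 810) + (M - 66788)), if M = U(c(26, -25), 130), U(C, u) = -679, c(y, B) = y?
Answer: -1/68721 ≈ -1.4552e-5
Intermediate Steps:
b = 0 (b = -7*⅒*0 = -7/10*0 = 0)
M = -679
s(Z, G) = 4 - G - Z (s(Z, G) = 4 - ((Z + G) + 0) = 4 - ((G + Z) + 0) = 4 - (G + Z) = 4 + (-G - Z) = 4 - G - Z)
1/(s(448, 810) + (M - 66788)) = 1/((4 - 1*810 - 1*448) + (-679 - 66788)) = 1/((4 - 810 - 448) - 67467) = 1/(-1254 - 67467) = 1/(-68721) = -1/68721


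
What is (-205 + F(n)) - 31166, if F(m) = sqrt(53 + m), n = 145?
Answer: -31371 + 3*sqrt(22) ≈ -31357.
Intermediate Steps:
(-205 + F(n)) - 31166 = (-205 + sqrt(53 + 145)) - 31166 = (-205 + sqrt(198)) - 31166 = (-205 + 3*sqrt(22)) - 31166 = -31371 + 3*sqrt(22)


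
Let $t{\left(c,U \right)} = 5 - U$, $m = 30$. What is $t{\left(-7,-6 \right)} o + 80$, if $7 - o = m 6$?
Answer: $-1823$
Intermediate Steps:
$o = -173$ ($o = 7 - 30 \cdot 6 = 7 - 180 = -173$)
$t{\left(-7,-6 \right)} o + 80 = \left(5 - -6\right) \left(-173\right) + 80 = \left(5 + 6\right) \left(-173\right) + 80 = 11 \left(-173\right) + 80 = -1903 + 80 = -1823$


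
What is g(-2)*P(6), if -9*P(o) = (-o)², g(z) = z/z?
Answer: -4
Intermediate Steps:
g(z) = 1
P(o) = -o²/9
g(-2)*P(6) = 1*(-⅑*6²) = 1*(-⅑*36) = 1*(-4) = -4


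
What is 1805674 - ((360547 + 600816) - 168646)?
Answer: 1012957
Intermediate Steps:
1805674 - ((360547 + 600816) - 168646) = 1805674 - (961363 - 168646) = 1805674 - 1*792717 = 1805674 - 792717 = 1012957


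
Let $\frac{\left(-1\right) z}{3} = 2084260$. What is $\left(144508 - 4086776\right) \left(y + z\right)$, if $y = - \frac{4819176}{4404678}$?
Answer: $\frac{18095987358312318048}{734113} \approx 2.465 \cdot 10^{13}$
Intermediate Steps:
$z = -6252780$ ($z = \left(-3\right) 2084260 = -6252780$)
$y = - \frac{803196}{734113}$ ($y = \left(-4819176\right) \frac{1}{4404678} = - \frac{803196}{734113} \approx -1.0941$)
$\left(144508 - 4086776\right) \left(y + z\right) = \left(144508 - 4086776\right) \left(- \frac{803196}{734113} - 6252780\right) = \left(-3942268\right) \left(- \frac{4590247887336}{734113}\right) = \frac{18095987358312318048}{734113}$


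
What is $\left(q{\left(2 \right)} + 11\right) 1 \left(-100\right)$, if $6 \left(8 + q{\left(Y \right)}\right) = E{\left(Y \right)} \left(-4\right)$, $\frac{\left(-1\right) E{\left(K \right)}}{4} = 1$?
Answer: $- \frac{1700}{3} \approx -566.67$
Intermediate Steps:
$E{\left(K \right)} = -4$ ($E{\left(K \right)} = \left(-4\right) 1 = -4$)
$q{\left(Y \right)} = - \frac{16}{3}$ ($q{\left(Y \right)} = -8 + \frac{\left(-4\right) \left(-4\right)}{6} = -8 + \frac{1}{6} \cdot 16 = -8 + \frac{8}{3} = - \frac{16}{3}$)
$\left(q{\left(2 \right)} + 11\right) 1 \left(-100\right) = \left(- \frac{16}{3} + 11\right) 1 \left(-100\right) = \frac{17}{3} \cdot 1 \left(-100\right) = \frac{17}{3} \left(-100\right) = - \frac{1700}{3}$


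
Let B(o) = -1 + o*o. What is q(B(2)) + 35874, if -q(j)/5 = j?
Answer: 35859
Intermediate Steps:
B(o) = -1 + o²
q(j) = -5*j
q(B(2)) + 35874 = -5*(-1 + 2²) + 35874 = -5*(-1 + 4) + 35874 = -5*3 + 35874 = -15 + 35874 = 35859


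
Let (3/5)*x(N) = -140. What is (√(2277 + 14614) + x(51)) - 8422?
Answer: -25966/3 + √16891 ≈ -8525.4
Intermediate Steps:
x(N) = -700/3 (x(N) = (5/3)*(-140) = -700/3)
(√(2277 + 14614) + x(51)) - 8422 = (√(2277 + 14614) - 700/3) - 8422 = (√16891 - 700/3) - 8422 = (-700/3 + √16891) - 8422 = -25966/3 + √16891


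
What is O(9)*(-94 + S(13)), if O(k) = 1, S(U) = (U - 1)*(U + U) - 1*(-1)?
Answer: 219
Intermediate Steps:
S(U) = 1 + 2*U*(-1 + U) (S(U) = (-1 + U)*(2*U) + 1 = 2*U*(-1 + U) + 1 = 1 + 2*U*(-1 + U))
O(9)*(-94 + S(13)) = 1*(-94 + (1 - 2*13 + 2*13²)) = 1*(-94 + (1 - 26 + 2*169)) = 1*(-94 + (1 - 26 + 338)) = 1*(-94 + 313) = 1*219 = 219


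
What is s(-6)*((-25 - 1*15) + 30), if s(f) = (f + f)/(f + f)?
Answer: -10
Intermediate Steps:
s(f) = 1 (s(f) = (2*f)/((2*f)) = (2*f)*(1/(2*f)) = 1)
s(-6)*((-25 - 1*15) + 30) = 1*((-25 - 1*15) + 30) = 1*((-25 - 15) + 30) = 1*(-40 + 30) = 1*(-10) = -10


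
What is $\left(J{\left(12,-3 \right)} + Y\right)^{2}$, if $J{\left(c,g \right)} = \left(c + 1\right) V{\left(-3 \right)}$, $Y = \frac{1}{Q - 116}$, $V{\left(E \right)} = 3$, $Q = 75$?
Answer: $\frac{2553604}{1681} \approx 1519.1$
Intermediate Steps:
$Y = - \frac{1}{41}$ ($Y = \frac{1}{75 - 116} = \frac{1}{-41} = - \frac{1}{41} \approx -0.02439$)
$J{\left(c,g \right)} = 3 + 3 c$ ($J{\left(c,g \right)} = \left(c + 1\right) 3 = \left(1 + c\right) 3 = 3 + 3 c$)
$\left(J{\left(12,-3 \right)} + Y\right)^{2} = \left(\left(3 + 3 \cdot 12\right) - \frac{1}{41}\right)^{2} = \left(\left(3 + 36\right) - \frac{1}{41}\right)^{2} = \left(39 - \frac{1}{41}\right)^{2} = \left(\frac{1598}{41}\right)^{2} = \frac{2553604}{1681}$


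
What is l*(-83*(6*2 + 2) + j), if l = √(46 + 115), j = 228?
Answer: -934*√161 ≈ -11851.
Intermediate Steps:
l = √161 ≈ 12.689
l*(-83*(6*2 + 2) + j) = √161*(-83*(6*2 + 2) + 228) = √161*(-83*(12 + 2) + 228) = √161*(-83*14 + 228) = √161*(-1162 + 228) = √161*(-934) = -934*√161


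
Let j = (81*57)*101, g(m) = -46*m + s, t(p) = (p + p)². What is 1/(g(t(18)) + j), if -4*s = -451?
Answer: 4/1627255 ≈ 2.4581e-6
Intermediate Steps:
s = 451/4 (s = -¼*(-451) = 451/4 ≈ 112.75)
t(p) = 4*p² (t(p) = (2*p)² = 4*p²)
g(m) = 451/4 - 46*m (g(m) = -46*m + 451/4 = 451/4 - 46*m)
j = 466317 (j = 4617*101 = 466317)
1/(g(t(18)) + j) = 1/((451/4 - 184*18²) + 466317) = 1/((451/4 - 184*324) + 466317) = 1/((451/4 - 46*1296) + 466317) = 1/((451/4 - 59616) + 466317) = 1/(-238013/4 + 466317) = 1/(1627255/4) = 4/1627255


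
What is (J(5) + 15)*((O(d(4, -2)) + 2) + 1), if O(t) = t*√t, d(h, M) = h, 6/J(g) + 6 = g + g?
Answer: 363/2 ≈ 181.50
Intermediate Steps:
J(g) = 6/(-6 + 2*g) (J(g) = 6/(-6 + (g + g)) = 6/(-6 + 2*g))
O(t) = t^(3/2)
(J(5) + 15)*((O(d(4, -2)) + 2) + 1) = (3/(-3 + 5) + 15)*((4^(3/2) + 2) + 1) = (3/2 + 15)*((8 + 2) + 1) = (3*(½) + 15)*(10 + 1) = (3/2 + 15)*11 = (33/2)*11 = 363/2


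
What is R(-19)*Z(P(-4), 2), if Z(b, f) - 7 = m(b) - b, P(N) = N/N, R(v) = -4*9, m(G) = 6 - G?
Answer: -396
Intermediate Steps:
R(v) = -36
P(N) = 1
Z(b, f) = 13 - 2*b (Z(b, f) = 7 + ((6 - b) - b) = 7 + (6 - 2*b) = 13 - 2*b)
R(-19)*Z(P(-4), 2) = -36*(13 - 2*1) = -36*(13 - 2) = -36*11 = -396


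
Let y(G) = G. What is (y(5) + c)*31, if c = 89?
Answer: 2914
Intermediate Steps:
(y(5) + c)*31 = (5 + 89)*31 = 94*31 = 2914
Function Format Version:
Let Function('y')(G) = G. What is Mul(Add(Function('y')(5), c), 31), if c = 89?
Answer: 2914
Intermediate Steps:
Mul(Add(Function('y')(5), c), 31) = Mul(Add(5, 89), 31) = Mul(94, 31) = 2914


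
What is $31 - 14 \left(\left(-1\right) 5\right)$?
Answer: $101$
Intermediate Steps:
$31 - 14 \left(\left(-1\right) 5\right) = 31 - -70 = 31 + 70 = 101$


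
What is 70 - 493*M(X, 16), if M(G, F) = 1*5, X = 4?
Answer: -2395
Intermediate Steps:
M(G, F) = 5
70 - 493*M(X, 16) = 70 - 493*5 = 70 - 2465 = -2395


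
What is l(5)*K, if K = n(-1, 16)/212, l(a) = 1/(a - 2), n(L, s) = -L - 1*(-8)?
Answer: 3/212 ≈ 0.014151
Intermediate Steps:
n(L, s) = 8 - L (n(L, s) = -L + 8 = 8 - L)
l(a) = 1/(-2 + a)
K = 9/212 (K = (8 - 1*(-1))/212 = (8 + 1)*(1/212) = 9*(1/212) = 9/212 ≈ 0.042453)
l(5)*K = (9/212)/(-2 + 5) = (9/212)/3 = (1/3)*(9/212) = 3/212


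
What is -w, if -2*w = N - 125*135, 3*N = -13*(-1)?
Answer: -25306/3 ≈ -8435.3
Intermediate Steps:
N = 13/3 (N = (-13*(-1))/3 = (⅓)*13 = 13/3 ≈ 4.3333)
w = 25306/3 (w = -(13/3 - 125*135)/2 = -(13/3 - 16875)/2 = -½*(-50612/3) = 25306/3 ≈ 8435.3)
-w = -1*25306/3 = -25306/3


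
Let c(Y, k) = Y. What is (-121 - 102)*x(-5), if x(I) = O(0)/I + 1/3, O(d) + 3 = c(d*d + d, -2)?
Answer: -3122/15 ≈ -208.13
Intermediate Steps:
O(d) = -3 + d + d² (O(d) = -3 + (d*d + d) = -3 + (d² + d) = -3 + (d + d²) = -3 + d + d²)
x(I) = ⅓ - 3/I (x(I) = (-3 + 0*(1 + 0))/I + 1/3 = (-3 + 0*1)/I + 1*(⅓) = (-3 + 0)/I + ⅓ = -3/I + ⅓ = ⅓ - 3/I)
(-121 - 102)*x(-5) = (-121 - 102)*((⅓)*(-9 - 5)/(-5)) = -223*(-1)*(-14)/(3*5) = -223*14/15 = -3122/15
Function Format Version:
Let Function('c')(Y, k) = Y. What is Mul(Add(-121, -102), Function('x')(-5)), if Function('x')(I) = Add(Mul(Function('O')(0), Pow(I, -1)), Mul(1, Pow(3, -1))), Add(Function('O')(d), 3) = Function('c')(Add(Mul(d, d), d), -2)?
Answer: Rational(-3122, 15) ≈ -208.13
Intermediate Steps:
Function('O')(d) = Add(-3, d, Pow(d, 2)) (Function('O')(d) = Add(-3, Add(Mul(d, d), d)) = Add(-3, Add(Pow(d, 2), d)) = Add(-3, Add(d, Pow(d, 2))) = Add(-3, d, Pow(d, 2)))
Function('x')(I) = Add(Rational(1, 3), Mul(-3, Pow(I, -1))) (Function('x')(I) = Add(Mul(Add(-3, Mul(0, Add(1, 0))), Pow(I, -1)), Mul(1, Pow(3, -1))) = Add(Mul(Add(-3, Mul(0, 1)), Pow(I, -1)), Mul(1, Rational(1, 3))) = Add(Mul(Add(-3, 0), Pow(I, -1)), Rational(1, 3)) = Add(Mul(-3, Pow(I, -1)), Rational(1, 3)) = Add(Rational(1, 3), Mul(-3, Pow(I, -1))))
Mul(Add(-121, -102), Function('x')(-5)) = Mul(Add(-121, -102), Mul(Rational(1, 3), Pow(-5, -1), Add(-9, -5))) = Mul(-223, Mul(Rational(1, 3), Rational(-1, 5), -14)) = Mul(-223, Rational(14, 15)) = Rational(-3122, 15)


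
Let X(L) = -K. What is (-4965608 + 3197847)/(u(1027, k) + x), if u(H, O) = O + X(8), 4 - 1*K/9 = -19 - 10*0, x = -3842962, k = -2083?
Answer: 1767761/3845252 ≈ 0.45973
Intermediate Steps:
K = 207 (K = 36 - 9*(-19 - 10*0) = 36 - 9*(-19 - 1*0) = 36 - 9*(-19 + 0) = 36 - 9*(-19) = 36 + 171 = 207)
X(L) = -207 (X(L) = -1*207 = -207)
u(H, O) = -207 + O (u(H, O) = O - 207 = -207 + O)
(-4965608 + 3197847)/(u(1027, k) + x) = (-4965608 + 3197847)/((-207 - 2083) - 3842962) = -1767761/(-2290 - 3842962) = -1767761/(-3845252) = -1767761*(-1/3845252) = 1767761/3845252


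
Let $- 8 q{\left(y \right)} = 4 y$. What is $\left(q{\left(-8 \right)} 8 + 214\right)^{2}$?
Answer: $60516$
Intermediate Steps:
$q{\left(y \right)} = - \frac{y}{2}$ ($q{\left(y \right)} = - \frac{4 y}{8} = - \frac{y}{2}$)
$\left(q{\left(-8 \right)} 8 + 214\right)^{2} = \left(\left(- \frac{1}{2}\right) \left(-8\right) 8 + 214\right)^{2} = \left(4 \cdot 8 + 214\right)^{2} = \left(32 + 214\right)^{2} = 246^{2} = 60516$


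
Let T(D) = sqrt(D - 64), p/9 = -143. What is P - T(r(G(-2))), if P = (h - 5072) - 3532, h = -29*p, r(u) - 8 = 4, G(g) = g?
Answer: 28719 - 2*I*sqrt(13) ≈ 28719.0 - 7.2111*I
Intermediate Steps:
p = -1287 (p = 9*(-143) = -1287)
r(u) = 12 (r(u) = 8 + 4 = 12)
h = 37323 (h = -29*(-1287) = 37323)
P = 28719 (P = (37323 - 5072) - 3532 = 32251 - 3532 = 28719)
T(D) = sqrt(-64 + D)
P - T(r(G(-2))) = 28719 - sqrt(-64 + 12) = 28719 - sqrt(-52) = 28719 - 2*I*sqrt(13)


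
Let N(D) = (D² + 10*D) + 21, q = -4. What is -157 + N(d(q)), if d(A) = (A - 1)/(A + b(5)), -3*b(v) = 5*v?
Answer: -180409/1369 ≈ -131.78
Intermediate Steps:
b(v) = -5*v/3
d(A) = (-1 + A)/(-25/3 + A) (d(A) = (A - 1)/(A - 5/3*5) = (-1 + A)/(A - 25/3) = (-1 + A)/(-25/3 + A))
N(D) = 21 + D² + 10*D
-157 + N(d(q)) = -157 + (21 + (3*(-1 - 4)/(-25 + 3*(-4)))² + 10*(3*(-1 - 4)/(-25 + 3*(-4)))) = -157 + (21 + (3*(-5)/(-25 - 12))² + 10*(3*(-5)/(-25 - 12))) = -157 + (21 + (3*(-5)/(-37))² + 10*(3*(-5)/(-37))) = -157 + (21 + (3*(-1/37)*(-5))² + 10*(3*(-1/37)*(-5))) = -157 + (21 + (15/37)² + 10*(15/37)) = -157 + (21 + 225/1369 + 150/37) = -157 + 34524/1369 = -180409/1369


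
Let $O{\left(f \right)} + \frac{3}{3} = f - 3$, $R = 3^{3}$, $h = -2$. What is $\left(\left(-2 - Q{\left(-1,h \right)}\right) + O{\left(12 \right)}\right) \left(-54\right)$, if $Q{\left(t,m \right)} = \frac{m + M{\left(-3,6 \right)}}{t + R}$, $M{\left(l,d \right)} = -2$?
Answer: $- \frac{4320}{13} \approx -332.31$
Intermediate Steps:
$R = 27$
$Q{\left(t,m \right)} = \frac{-2 + m}{27 + t}$ ($Q{\left(t,m \right)} = \frac{m - 2}{t + 27} = \frac{-2 + m}{27 + t}$)
$O{\left(f \right)} = -4 + f$ ($O{\left(f \right)} = -1 + \left(f - 3\right) = -1 + \left(-3 + f\right) = -4 + f$)
$\left(\left(-2 - Q{\left(-1,h \right)}\right) + O{\left(12 \right)}\right) \left(-54\right) = \left(\left(-2 - \frac{-2 - 2}{27 - 1}\right) + \left(-4 + 12\right)\right) \left(-54\right) = \left(\left(-2 - \frac{1}{26} \left(-4\right)\right) + 8\right) \left(-54\right) = \left(\left(-2 - - \frac{2}{13}\right) + 8\right) \left(-54\right) = \left(\left(-2 + \frac{2}{13}\right) + 8\right) \left(-54\right) = \left(- \frac{24}{13} + 8\right) \left(-54\right) = \frac{80}{13} \left(-54\right) = - \frac{4320}{13}$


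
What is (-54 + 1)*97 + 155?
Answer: -4986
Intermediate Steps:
(-54 + 1)*97 + 155 = -53*97 + 155 = -5141 + 155 = -4986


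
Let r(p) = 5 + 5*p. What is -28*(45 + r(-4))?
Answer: -840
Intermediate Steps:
-28*(45 + r(-4)) = -28*(45 + (5 + 5*(-4))) = -28*(45 + (5 - 20)) = -28*(45 - 15) = -28*30 = -840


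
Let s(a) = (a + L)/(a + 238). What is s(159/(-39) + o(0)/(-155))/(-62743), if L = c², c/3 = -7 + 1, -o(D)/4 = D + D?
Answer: -4159/190801463 ≈ -2.1798e-5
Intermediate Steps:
o(D) = -8*D (o(D) = -4*(D + D) = -8*D)
c = -18 (c = 3*(-7 + 1) = 3*(-6) = -18)
L = 324 (L = (-18)² = 324)
s(a) = (324 + a)/(238 + a) (s(a) = (a + 324)/(a + 238) = (324 + a)/(238 + a))
s(159/(-39) + o(0)/(-155))/(-62743) = ((324 + (159/(-39) - 8*0/(-155)))/(238 + (159/(-39) - 8*0/(-155))))/(-62743) = ((324 + (159*(-1/39) + 0*(-1/155)))/(238 + (159*(-1/39) + 0*(-1/155))))*(-1/62743) = ((324 + (-53/13 + 0))/(238 + (-53/13 + 0)))*(-1/62743) = ((324 - 53/13)/(238 - 53/13))*(-1/62743) = ((4159/13)/(3041/13))*(-1/62743) = ((13/3041)*(4159/13))*(-1/62743) = (4159/3041)*(-1/62743) = -4159/190801463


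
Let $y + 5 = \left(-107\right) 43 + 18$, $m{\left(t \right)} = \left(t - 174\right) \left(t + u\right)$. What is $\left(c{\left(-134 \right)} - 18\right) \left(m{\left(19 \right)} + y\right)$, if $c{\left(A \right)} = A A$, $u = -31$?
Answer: $-48934864$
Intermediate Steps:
$m{\left(t \right)} = \left(-174 + t\right) \left(-31 + t\right)$ ($m{\left(t \right)} = \left(t - 174\right) \left(t - 31\right) = \left(-174 + t\right) \left(-31 + t\right)$)
$c{\left(A \right)} = A^{2}$
$y = -4588$ ($y = -5 + \left(\left(-107\right) 43 + 18\right) = -5 + \left(-4601 + 18\right) = -5 - 4583 = -4588$)
$\left(c{\left(-134 \right)} - 18\right) \left(m{\left(19 \right)} + y\right) = \left(\left(-134\right)^{2} - 18\right) \left(\left(5394 + 19^{2} - 3895\right) - 4588\right) = \left(17956 - 18\right) \left(\left(5394 + 361 - 3895\right) - 4588\right) = 17938 \left(1860 - 4588\right) = 17938 \left(-2728\right) = -48934864$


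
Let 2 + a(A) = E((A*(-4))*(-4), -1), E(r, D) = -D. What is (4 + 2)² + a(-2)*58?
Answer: -22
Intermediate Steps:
a(A) = -1 (a(A) = -2 - 1*(-1) = -2 + 1 = -1)
(4 + 2)² + a(-2)*58 = (4 + 2)² - 1*58 = 6² - 58 = 36 - 58 = -22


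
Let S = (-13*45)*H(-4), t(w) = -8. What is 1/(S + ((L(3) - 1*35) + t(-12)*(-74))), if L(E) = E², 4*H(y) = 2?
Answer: 2/547 ≈ 0.0036563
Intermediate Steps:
H(y) = ½ (H(y) = (¼)*2 = ½)
S = -585/2 (S = -13*45*(½) = -585*½ = -585/2 ≈ -292.50)
1/(S + ((L(3) - 1*35) + t(-12)*(-74))) = 1/(-585/2 + ((3² - 1*35) - 8*(-74))) = 1/(-585/2 + ((9 - 35) + 592)) = 1/(-585/2 + (-26 + 592)) = 1/(-585/2 + 566) = 1/(547/2) = 2/547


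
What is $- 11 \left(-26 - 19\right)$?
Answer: $495$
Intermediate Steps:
$- 11 \left(-26 - 19\right) = \left(-11\right) \left(-45\right) = 495$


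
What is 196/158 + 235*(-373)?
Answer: -6924647/79 ≈ -87654.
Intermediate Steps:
196/158 + 235*(-373) = 196*(1/158) - 87655 = 98/79 - 87655 = -6924647/79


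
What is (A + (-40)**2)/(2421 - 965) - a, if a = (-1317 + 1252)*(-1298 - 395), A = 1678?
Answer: -80111121/728 ≈ -1.1004e+5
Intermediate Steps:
a = 110045 (a = -65*(-1693) = 110045)
(A + (-40)**2)/(2421 - 965) - a = (1678 + (-40)**2)/(2421 - 965) - 1*110045 = (1678 + 1600)/1456 - 110045 = 3278*(1/1456) - 110045 = 1639/728 - 110045 = -80111121/728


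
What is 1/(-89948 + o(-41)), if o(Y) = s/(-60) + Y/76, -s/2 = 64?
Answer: -1140/102538903 ≈ -1.1118e-5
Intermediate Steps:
s = -128 (s = -2*64 = -128)
o(Y) = 32/15 + Y/76 (o(Y) = -128/(-60) + Y/76 = -128*(-1/60) + Y*(1/76) = 32/15 + Y/76)
1/(-89948 + o(-41)) = 1/(-89948 + (32/15 + (1/76)*(-41))) = 1/(-89948 + (32/15 - 41/76)) = 1/(-89948 + 1817/1140) = 1/(-102538903/1140) = -1140/102538903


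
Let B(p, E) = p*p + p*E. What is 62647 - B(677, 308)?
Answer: -604198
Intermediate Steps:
B(p, E) = p² + E*p
62647 - B(677, 308) = 62647 - 677*(308 + 677) = 62647 - 677*985 = 62647 - 1*666845 = 62647 - 666845 = -604198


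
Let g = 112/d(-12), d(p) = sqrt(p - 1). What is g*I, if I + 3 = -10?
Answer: 112*I*sqrt(13) ≈ 403.82*I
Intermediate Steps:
I = -13 (I = -3 - 10 = -13)
d(p) = sqrt(-1 + p)
g = -112*I*sqrt(13)/13 (g = 112/(sqrt(-1 - 12)) = 112/(sqrt(-13)) = 112/((I*sqrt(13))) = 112*(-I*sqrt(13)/13) = -112*I*sqrt(13)/13 ≈ -31.063*I)
g*I = -112*I*sqrt(13)/13*(-13) = 112*I*sqrt(13)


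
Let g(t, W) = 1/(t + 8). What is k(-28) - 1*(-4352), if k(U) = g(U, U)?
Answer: 87039/20 ≈ 4352.0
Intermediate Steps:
g(t, W) = 1/(8 + t)
k(U) = 1/(8 + U)
k(-28) - 1*(-4352) = 1/(8 - 28) - 1*(-4352) = 1/(-20) + 4352 = -1/20 + 4352 = 87039/20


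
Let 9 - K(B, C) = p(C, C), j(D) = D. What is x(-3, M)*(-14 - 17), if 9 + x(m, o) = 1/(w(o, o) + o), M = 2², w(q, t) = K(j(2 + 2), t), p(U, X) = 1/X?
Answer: 14105/51 ≈ 276.57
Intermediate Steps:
K(B, C) = 9 - 1/C
w(q, t) = 9 - 1/t
M = 4
x(m, o) = -9 + 1/(9 + o - 1/o) (x(m, o) = -9 + 1/((9 - 1/o) + o) = -9 + 1/(9 + o - 1/o))
x(-3, M)*(-14 - 17) = ((9 - 80*4 - 9*4²)/(-1 + 4² + 9*4))*(-14 - 17) = ((9 - 320 - 9*16)/(-1 + 16 + 36))*(-31) = ((9 - 320 - 144)/51)*(-31) = ((1/51)*(-455))*(-31) = -455/51*(-31) = 14105/51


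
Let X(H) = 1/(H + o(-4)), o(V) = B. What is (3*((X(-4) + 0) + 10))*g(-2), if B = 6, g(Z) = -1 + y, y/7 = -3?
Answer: -693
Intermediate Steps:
y = -21 (y = 7*(-3) = -21)
g(Z) = -22 (g(Z) = -1 - 21 = -22)
o(V) = 6
X(H) = 1/(6 + H) (X(H) = 1/(H + 6) = 1/(6 + H))
(3*((X(-4) + 0) + 10))*g(-2) = (3*((1/(6 - 4) + 0) + 10))*(-22) = (3*((1/2 + 0) + 10))*(-22) = (3*((½ + 0) + 10))*(-22) = (3*(½ + 10))*(-22) = (3*(21/2))*(-22) = (63/2)*(-22) = -693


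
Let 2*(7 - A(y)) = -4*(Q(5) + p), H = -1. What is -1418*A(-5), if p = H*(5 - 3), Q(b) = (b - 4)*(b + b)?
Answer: -32614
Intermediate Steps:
Q(b) = 2*b*(-4 + b) (Q(b) = (-4 + b)*(2*b) = 2*b*(-4 + b))
p = -2 (p = -(5 - 3) = -1*2 = -2)
A(y) = 23 (A(y) = 7 - (-2)*(2*5*(-4 + 5) - 2) = 7 - (-2)*(2*5*1 - 2) = 7 - (-2)*(10 - 2) = 7 - (-2)*8 = 7 - ½*(-32) = 7 + 16 = 23)
-1418*A(-5) = -1418*23 = -32614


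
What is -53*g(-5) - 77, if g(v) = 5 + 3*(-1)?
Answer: -183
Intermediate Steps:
g(v) = 2 (g(v) = 5 - 3 = 2)
-53*g(-5) - 77 = -53*2 - 77 = -106 - 77 = -183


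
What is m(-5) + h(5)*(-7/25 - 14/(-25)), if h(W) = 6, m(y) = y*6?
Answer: -708/25 ≈ -28.320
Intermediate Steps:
m(y) = 6*y
m(-5) + h(5)*(-7/25 - 14/(-25)) = 6*(-5) + 6*(-7/25 - 14/(-25)) = -30 + 6*(-7*1/25 - 14*(-1/25)) = -30 + 6*(-7/25 + 14/25) = -30 + 6*(7/25) = -30 + 42/25 = -708/25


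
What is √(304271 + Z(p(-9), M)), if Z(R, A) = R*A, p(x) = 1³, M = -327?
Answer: 2*√75986 ≈ 551.31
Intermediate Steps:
p(x) = 1
Z(R, A) = A*R
√(304271 + Z(p(-9), M)) = √(304271 - 327*1) = √(304271 - 327) = √303944 = 2*√75986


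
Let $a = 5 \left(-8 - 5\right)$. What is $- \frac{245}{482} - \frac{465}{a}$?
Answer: $\frac{41641}{6266} \approx 6.6455$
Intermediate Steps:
$a = -65$ ($a = 5 \left(-13\right) = -65$)
$- \frac{245}{482} - \frac{465}{a} = - \frac{245}{482} - \frac{465}{-65} = \left(-245\right) \frac{1}{482} - - \frac{93}{13} = - \frac{245}{482} + \frac{93}{13} = \frac{41641}{6266}$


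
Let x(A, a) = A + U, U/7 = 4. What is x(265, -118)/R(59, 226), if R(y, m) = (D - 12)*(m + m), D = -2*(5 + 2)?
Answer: -293/11752 ≈ -0.024932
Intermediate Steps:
U = 28 (U = 7*4 = 28)
D = -14 (D = -2*7 = -14)
x(A, a) = 28 + A (x(A, a) = A + 28 = 28 + A)
R(y, m) = -52*m (R(y, m) = (-14 - 12)*(m + m) = -52*m)
x(265, -118)/R(59, 226) = (28 + 265)/((-52*226)) = 293/(-11752) = 293*(-1/11752) = -293/11752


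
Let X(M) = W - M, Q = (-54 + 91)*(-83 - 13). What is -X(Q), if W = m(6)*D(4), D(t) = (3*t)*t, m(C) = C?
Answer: -3840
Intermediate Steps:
D(t) = 3*t²
Q = -3552 (Q = 37*(-96) = -3552)
W = 288 (W = 6*(3*4²) = 6*(3*16) = 6*48 = 288)
X(M) = 288 - M
-X(Q) = -(288 - 1*(-3552)) = -(288 + 3552) = -1*3840 = -3840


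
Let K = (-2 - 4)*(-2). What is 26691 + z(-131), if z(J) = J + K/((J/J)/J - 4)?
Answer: 4647476/175 ≈ 26557.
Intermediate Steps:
K = 12 (K = -6*(-2) = 12)
z(J) = J + 12/(-4 + 1/J) (z(J) = J + 12/((J/J)/J - 4) = J + 12/(1/J - 4) = J + 12/(-4 + 1/J))
26691 + z(-131) = 26691 - 131*(-13 + 4*(-131))/(-1 + 4*(-131)) = 26691 - 131*(-13 - 524)/(-1 - 524) = 26691 - 131*(-537)/(-525) = 26691 - 131*(-1/525)*(-537) = 26691 - 23449/175 = 4647476/175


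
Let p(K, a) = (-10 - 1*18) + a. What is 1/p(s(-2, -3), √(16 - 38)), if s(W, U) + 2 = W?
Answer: -14/403 - I*√22/806 ≈ -0.034739 - 0.0058194*I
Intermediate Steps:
s(W, U) = -2 + W
p(K, a) = -28 + a (p(K, a) = (-10 - 18) + a = -28 + a)
1/p(s(-2, -3), √(16 - 38)) = 1/(-28 + √(16 - 38)) = 1/(-28 + √(-22)) = 1/(-28 + I*√22)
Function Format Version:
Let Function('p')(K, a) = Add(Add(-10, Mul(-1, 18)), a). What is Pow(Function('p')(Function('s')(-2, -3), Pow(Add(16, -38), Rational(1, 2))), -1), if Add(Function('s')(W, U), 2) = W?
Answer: Add(Rational(-14, 403), Mul(Rational(-1, 806), I, Pow(22, Rational(1, 2)))) ≈ Add(-0.034739, Mul(-0.0058194, I))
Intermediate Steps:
Function('s')(W, U) = Add(-2, W)
Function('p')(K, a) = Add(-28, a) (Function('p')(K, a) = Add(Add(-10, -18), a) = Add(-28, a))
Pow(Function('p')(Function('s')(-2, -3), Pow(Add(16, -38), Rational(1, 2))), -1) = Pow(Add(-28, Pow(Add(16, -38), Rational(1, 2))), -1) = Pow(Add(-28, Pow(-22, Rational(1, 2))), -1) = Pow(Add(-28, Mul(I, Pow(22, Rational(1, 2)))), -1)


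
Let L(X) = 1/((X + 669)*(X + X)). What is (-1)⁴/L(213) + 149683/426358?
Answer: 160196493739/426358 ≈ 3.7573e+5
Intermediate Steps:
L(X) = 1/(2*X*(669 + X)) (L(X) = 1/((669 + X)*(2*X)) = 1/(2*X*(669 + X)))
(-1)⁴/L(213) + 149683/426358 = (-1)⁴/(((½)/(213*(669 + 213)))) + 149683/426358 = 1/((½)*(1/213)/882) + 149683*(1/426358) = 1/((½)*(1/213)*(1/882)) + 149683/426358 = 1/(1/375732) + 149683/426358 = 1*375732 + 149683/426358 = 375732 + 149683/426358 = 160196493739/426358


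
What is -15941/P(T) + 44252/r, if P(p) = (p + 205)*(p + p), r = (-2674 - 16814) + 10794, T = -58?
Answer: -637675/153468 ≈ -4.1551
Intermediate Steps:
r = -8694 (r = -19488 + 10794 = -8694)
P(p) = 2*p*(205 + p) (P(p) = (205 + p)*(2*p) = 2*p*(205 + p))
-15941/P(T) + 44252/r = -15941*(-1/(116*(205 - 58))) + 44252/(-8694) = -15941/(2*(-58)*147) + 44252*(-1/8694) = -15941/(-17052) - 962/189 = -15941*(-1/17052) - 962/189 = 15941/17052 - 962/189 = -637675/153468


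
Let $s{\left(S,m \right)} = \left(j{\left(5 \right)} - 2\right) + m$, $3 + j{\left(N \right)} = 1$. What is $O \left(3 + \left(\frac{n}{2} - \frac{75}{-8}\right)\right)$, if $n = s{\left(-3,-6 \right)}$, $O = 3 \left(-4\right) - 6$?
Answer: $- \frac{531}{4} \approx -132.75$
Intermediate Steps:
$j{\left(N \right)} = -2$ ($j{\left(N \right)} = -3 + 1 = -2$)
$O = -18$ ($O = -12 - 6 = -18$)
$s{\left(S,m \right)} = -4 + m$ ($s{\left(S,m \right)} = \left(-2 - 2\right) + m = -4 + m$)
$n = -10$ ($n = -4 - 6 = -10$)
$O \left(3 + \left(\frac{n}{2} - \frac{75}{-8}\right)\right) = - 18 \left(3 - \left(5 - \frac{75}{8}\right)\right) = - 18 \left(3 - - \frac{35}{8}\right) = - 18 \left(3 + \left(-5 + \frac{75}{8}\right)\right) = - 18 \left(3 + \frac{35}{8}\right) = \left(-18\right) \frac{59}{8} = - \frac{531}{4}$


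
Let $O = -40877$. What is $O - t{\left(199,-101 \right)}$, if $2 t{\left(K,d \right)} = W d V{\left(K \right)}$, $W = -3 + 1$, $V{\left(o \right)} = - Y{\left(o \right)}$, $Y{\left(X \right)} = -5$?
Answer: $-41382$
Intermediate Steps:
$V{\left(o \right)} = 5$ ($V{\left(o \right)} = \left(-1\right) \left(-5\right) = 5$)
$W = -2$
$t{\left(K,d \right)} = - 5 d$ ($t{\left(K,d \right)} = \frac{- 2 d 5}{2} = \frac{\left(-10\right) d}{2} = - 5 d$)
$O - t{\left(199,-101 \right)} = -40877 - \left(-5\right) \left(-101\right) = -40877 - 505 = -41382$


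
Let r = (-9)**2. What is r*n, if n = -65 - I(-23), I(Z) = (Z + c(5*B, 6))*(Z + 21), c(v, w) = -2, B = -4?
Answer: -9315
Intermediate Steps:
I(Z) = (-2 + Z)*(21 + Z) (I(Z) = (Z - 2)*(Z + 21) = (-2 + Z)*(21 + Z))
n = -115 (n = -65 - (-42 + (-23)**2 + 19*(-23)) = -65 - (-42 + 529 - 437) = -65 - 1*50 = -65 - 50 = -115)
r = 81
r*n = 81*(-115) = -9315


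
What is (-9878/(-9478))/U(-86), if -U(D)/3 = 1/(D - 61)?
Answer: 34573/677 ≈ 51.068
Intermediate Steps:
U(D) = -3/(-61 + D) (U(D) = -3/(D - 61) = -3/(-61 + D))
(-9878/(-9478))/U(-86) = (-9878/(-9478))/((-3/(-61 - 86))) = (-9878*(-1/9478))/((-3/(-147))) = 4939/(4739*((-3*(-1/147)))) = 4939/(4739*(1/49)) = (4939/4739)*49 = 34573/677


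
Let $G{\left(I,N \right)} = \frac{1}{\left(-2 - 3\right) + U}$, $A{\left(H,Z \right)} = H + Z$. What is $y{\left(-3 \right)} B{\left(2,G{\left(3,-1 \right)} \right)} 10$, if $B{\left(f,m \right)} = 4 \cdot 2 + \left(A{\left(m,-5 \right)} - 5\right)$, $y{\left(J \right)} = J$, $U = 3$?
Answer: $75$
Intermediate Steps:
$G{\left(I,N \right)} = - \frac{1}{2}$ ($G{\left(I,N \right)} = \frac{1}{\left(-2 - 3\right) + 3} = \frac{1}{-5 + 3} = \frac{1}{-2} = - \frac{1}{2}$)
$B{\left(f,m \right)} = -2 + m$ ($B{\left(f,m \right)} = 4 \cdot 2 + \left(\left(m - 5\right) - 5\right) = 8 + \left(\left(-5 + m\right) - 5\right) = 8 + \left(-10 + m\right) = -2 + m$)
$y{\left(-3 \right)} B{\left(2,G{\left(3,-1 \right)} \right)} 10 = - 3 \left(-2 - \frac{1}{2}\right) 10 = \left(-3\right) \left(- \frac{5}{2}\right) 10 = \frac{15}{2} \cdot 10 = 75$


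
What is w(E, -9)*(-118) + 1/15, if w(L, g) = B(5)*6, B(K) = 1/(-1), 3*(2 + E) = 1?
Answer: 10621/15 ≈ 708.07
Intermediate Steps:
E = -5/3 (E = -2 + (⅓)*1 = -2 + ⅓ = -5/3 ≈ -1.6667)
B(K) = -1
w(L, g) = -6 (w(L, g) = -1*6 = -6)
w(E, -9)*(-118) + 1/15 = -6*(-118) + 1/15 = 708 + 1/15 = 10621/15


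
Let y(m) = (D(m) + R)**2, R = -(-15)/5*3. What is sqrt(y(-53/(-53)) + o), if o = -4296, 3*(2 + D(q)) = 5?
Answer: 2*I*sqrt(9497)/3 ≈ 64.968*I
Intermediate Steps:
D(q) = -1/3 (D(q) = -2 + (1/3)*5 = -2 + 5/3 = -1/3)
R = 9 (R = -(-15)/5*3 = -3*(-1)*3 = 3*3 = 9)
y(m) = 676/9 (y(m) = (-1/3 + 9)**2 = (26/3)**2 = 676/9)
sqrt(y(-53/(-53)) + o) = sqrt(676/9 - 4296) = sqrt(-37988/9) = 2*I*sqrt(9497)/3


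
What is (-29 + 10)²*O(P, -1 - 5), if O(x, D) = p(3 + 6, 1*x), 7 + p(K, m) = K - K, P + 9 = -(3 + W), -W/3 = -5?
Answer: -2527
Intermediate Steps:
W = 15 (W = -3*(-5) = 15)
P = -27 (P = -9 - (3 + 15) = -9 - 1*18 = -9 - 18 = -27)
p(K, m) = -7 (p(K, m) = -7 + (K - K) = -7 + 0 = -7)
O(x, D) = -7
(-29 + 10)²*O(P, -1 - 5) = (-29 + 10)²*(-7) = (-19)²*(-7) = 361*(-7) = -2527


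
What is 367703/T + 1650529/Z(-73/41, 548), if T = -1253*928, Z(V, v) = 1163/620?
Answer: 169986996322533/193188256 ≈ 8.7990e+5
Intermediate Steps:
Z(V, v) = 1163/620 (Z(V, v) = 1163*(1/620) = 1163/620)
T = -1162784
367703/T + 1650529/Z(-73/41, 548) = 367703/(-1162784) + 1650529/(1163/620) = 367703*(-1/1162784) + 1650529*(620/1163) = -52529/166112 + 1023327980/1163 = 169986996322533/193188256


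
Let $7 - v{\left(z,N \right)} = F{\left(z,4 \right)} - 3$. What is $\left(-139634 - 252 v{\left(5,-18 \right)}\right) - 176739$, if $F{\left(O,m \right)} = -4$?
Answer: $-319901$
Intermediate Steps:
$v{\left(z,N \right)} = 14$ ($v{\left(z,N \right)} = 7 - \left(-4 - 3\right) = 7 - -7 = 7 + 7 = 14$)
$\left(-139634 - 252 v{\left(5,-18 \right)}\right) - 176739 = \left(-139634 - 3528\right) - 176739 = -143162 - 176739 = -319901$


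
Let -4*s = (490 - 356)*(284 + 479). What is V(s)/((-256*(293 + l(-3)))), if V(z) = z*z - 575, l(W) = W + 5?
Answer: -2613354341/302080 ≈ -8651.2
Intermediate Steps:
l(W) = 5 + W
s = -51121/2 (s = -(490 - 356)*(284 + 479)/4 = -67*763/2 = -¼*102242 = -51121/2 ≈ -25561.)
V(z) = -575 + z² (V(z) = z² - 575 = -575 + z²)
V(s)/((-256*(293 + l(-3)))) = (-575 + (-51121/2)²)/((-256*(293 + (5 - 3)))) = (-575 + 2613356641/4)/((-256*(293 + 2))) = 2613354341/(4*((-256*295))) = (2613354341/4)/(-75520) = (2613354341/4)*(-1/75520) = -2613354341/302080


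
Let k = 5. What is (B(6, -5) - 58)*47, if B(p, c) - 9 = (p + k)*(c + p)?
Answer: -1786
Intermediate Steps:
B(p, c) = 9 + (5 + p)*(c + p) (B(p, c) = 9 + (p + 5)*(c + p) = 9 + (5 + p)*(c + p))
(B(6, -5) - 58)*47 = ((9 + 6**2 + 5*(-5) + 5*6 - 5*6) - 58)*47 = ((9 + 36 - 25 + 30 - 30) - 58)*47 = (20 - 58)*47 = -38*47 = -1786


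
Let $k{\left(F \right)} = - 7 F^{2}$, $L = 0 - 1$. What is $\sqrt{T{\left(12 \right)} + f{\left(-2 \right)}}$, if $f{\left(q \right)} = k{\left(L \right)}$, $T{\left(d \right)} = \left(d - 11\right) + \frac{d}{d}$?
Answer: $i \sqrt{5} \approx 2.2361 i$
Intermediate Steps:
$L = -1$ ($L = 0 - 1 = -1$)
$T{\left(d \right)} = -10 + d$ ($T{\left(d \right)} = \left(-11 + d\right) + 1 = -10 + d$)
$f{\left(q \right)} = -7$ ($f{\left(q \right)} = - 7 \left(-1\right)^{2} = \left(-7\right) 1 = -7$)
$\sqrt{T{\left(12 \right)} + f{\left(-2 \right)}} = \sqrt{\left(-10 + 12\right) - 7} = \sqrt{2 - 7} = \sqrt{-5} = i \sqrt{5}$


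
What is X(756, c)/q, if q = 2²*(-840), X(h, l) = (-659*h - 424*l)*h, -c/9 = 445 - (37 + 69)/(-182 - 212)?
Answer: -106463565/394 ≈ -2.7021e+5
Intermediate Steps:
c = -789462/197 (c = -9*(445 - (37 + 69)/(-182 - 212)) = -9*(445 - 106/(-394)) = -9*(445 - 106*(-1)/394) = -9*(445 - 1*(-53/197)) = -9*(445 + 53/197) = -9*87718/197 = -789462/197 ≈ -4007.4)
X(h, l) = h*(-659*h - 424*l)
q = -3360 (q = 4*(-840) = -3360)
X(756, c)/q = -1*756*(424*(-789462/197) + 659*756)/(-3360) = -1*756*(-334731888/197 + 498204)*(-1/3360) = -1*756*(-236585700/197)*(-1/3360) = (178858789200/197)*(-1/3360) = -106463565/394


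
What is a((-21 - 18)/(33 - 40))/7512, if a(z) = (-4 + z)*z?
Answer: 143/122696 ≈ 0.0011655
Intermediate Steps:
a(z) = z*(-4 + z)
a((-21 - 18)/(33 - 40))/7512 = (((-21 - 18)/(33 - 40))*(-4 + (-21 - 18)/(33 - 40)))/7512 = ((-39/(-7))*(-4 - 39/(-7)))*(1/7512) = ((-39*(-1/7))*(-4 - 39*(-1/7)))*(1/7512) = (39*(-4 + 39/7)/7)*(1/7512) = ((39/7)*(11/7))*(1/7512) = (429/49)*(1/7512) = 143/122696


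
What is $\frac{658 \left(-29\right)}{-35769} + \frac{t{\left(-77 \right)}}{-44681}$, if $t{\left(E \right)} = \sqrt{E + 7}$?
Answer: $\frac{19082}{35769} - \frac{i \sqrt{70}}{44681} \approx 0.53348 - 0.00018725 i$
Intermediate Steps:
$t{\left(E \right)} = \sqrt{7 + E}$
$\frac{658 \left(-29\right)}{-35769} + \frac{t{\left(-77 \right)}}{-44681} = \frac{658 \left(-29\right)}{-35769} + \frac{\sqrt{7 - 77}}{-44681} = \left(-19082\right) \left(- \frac{1}{35769}\right) + \sqrt{-70} \left(- \frac{1}{44681}\right) = \frac{19082}{35769} + i \sqrt{70} \left(- \frac{1}{44681}\right) = \frac{19082}{35769} - \frac{i \sqrt{70}}{44681}$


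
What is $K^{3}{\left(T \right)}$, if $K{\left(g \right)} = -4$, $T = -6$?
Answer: $-64$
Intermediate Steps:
$K^{3}{\left(T \right)} = \left(-4\right)^{3} = -64$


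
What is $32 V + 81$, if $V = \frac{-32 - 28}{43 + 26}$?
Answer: $\frac{1223}{23} \approx 53.174$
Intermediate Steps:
$V = - \frac{20}{23}$ ($V = - \frac{60}{69} = \left(-60\right) \frac{1}{69} = - \frac{20}{23} \approx -0.86957$)
$32 V + 81 = 32 \left(- \frac{20}{23}\right) + 81 = - \frac{640}{23} + 81 = \frac{1223}{23}$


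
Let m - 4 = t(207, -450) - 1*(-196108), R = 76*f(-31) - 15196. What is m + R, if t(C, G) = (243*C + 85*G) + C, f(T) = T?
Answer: 190818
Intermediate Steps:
t(C, G) = 85*G + 244*C (t(C, G) = (85*G + 243*C) + C = 85*G + 244*C)
R = -17552 (R = 76*(-31) - 15196 = -2356 - 15196 = -17552)
m = 208370 (m = 4 + ((85*(-450) + 244*207) - 1*(-196108)) = 4 + ((-38250 + 50508) + 196108) = 4 + (12258 + 196108) = 4 + 208366 = 208370)
m + R = 208370 - 17552 = 190818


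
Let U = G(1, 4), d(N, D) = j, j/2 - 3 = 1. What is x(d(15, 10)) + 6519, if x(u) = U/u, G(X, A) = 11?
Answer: 52163/8 ≈ 6520.4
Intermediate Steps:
j = 8 (j = 6 + 2*1 = 6 + 2 = 8)
d(N, D) = 8
U = 11
x(u) = 11/u
x(d(15, 10)) + 6519 = 11/8 + 6519 = 52163/8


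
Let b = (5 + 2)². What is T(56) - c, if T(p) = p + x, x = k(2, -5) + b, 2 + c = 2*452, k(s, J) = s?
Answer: -795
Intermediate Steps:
b = 49 (b = 7² = 49)
c = 902 (c = -2 + 2*452 = -2 + 904 = 902)
x = 51 (x = 2 + 49 = 51)
T(p) = 51 + p (T(p) = p + 51 = 51 + p)
T(56) - c = (51 + 56) - 1*902 = 107 - 902 = -795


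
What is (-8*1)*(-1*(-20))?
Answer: -160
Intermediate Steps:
(-8*1)*(-1*(-20)) = -8*20 = -160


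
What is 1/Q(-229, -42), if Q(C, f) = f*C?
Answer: 1/9618 ≈ 0.00010397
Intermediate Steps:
Q(C, f) = C*f
1/Q(-229, -42) = 1/(-229*(-42)) = 1/9618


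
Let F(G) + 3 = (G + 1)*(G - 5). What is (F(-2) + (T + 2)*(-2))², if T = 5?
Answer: 100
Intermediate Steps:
F(G) = -3 + (1 + G)*(-5 + G) (F(G) = -3 + (G + 1)*(G - 5) = -3 + (1 + G)*(-5 + G))
(F(-2) + (T + 2)*(-2))² = ((-8 + (-2)² - 4*(-2)) + (5 + 2)*(-2))² = ((-8 + 4 + 8) + 7*(-2))² = (4 - 14)² = (-10)² = 100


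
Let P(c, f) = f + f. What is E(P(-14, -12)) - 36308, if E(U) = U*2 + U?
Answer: -36380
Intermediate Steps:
P(c, f) = 2*f
E(U) = 3*U (E(U) = 2*U + U = 3*U)
E(P(-14, -12)) - 36308 = 3*(2*(-12)) - 36308 = 3*(-24) - 36308 = -72 - 36308 = -36380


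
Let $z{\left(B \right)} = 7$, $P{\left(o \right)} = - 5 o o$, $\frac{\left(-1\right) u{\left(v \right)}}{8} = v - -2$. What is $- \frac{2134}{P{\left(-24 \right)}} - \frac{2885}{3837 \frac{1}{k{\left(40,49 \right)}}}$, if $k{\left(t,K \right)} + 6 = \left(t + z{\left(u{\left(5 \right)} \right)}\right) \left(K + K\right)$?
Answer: $- \frac{6368715307}{1841760} \approx -3457.9$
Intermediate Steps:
$u{\left(v \right)} = -16 - 8 v$ ($u{\left(v \right)} = - 8 \left(v - -2\right) = - 8 \left(v + 2\right) = - 8 \left(2 + v\right) = -16 - 8 v$)
$P{\left(o \right)} = - 5 o^{2}$
$k{\left(t,K \right)} = -6 + 2 K \left(7 + t\right)$ ($k{\left(t,K \right)} = -6 + \left(t + 7\right) \left(K + K\right) = -6 + \left(7 + t\right) 2 K = -6 + 2 K \left(7 + t\right)$)
$- \frac{2134}{P{\left(-24 \right)}} - \frac{2885}{3837 \frac{1}{k{\left(40,49 \right)}}} = - \frac{2134}{\left(-5\right) \left(-24\right)^{2}} - \frac{2885}{3837 \frac{1}{-6 + 14 \cdot 49 + 2 \cdot 49 \cdot 40}} = - \frac{2134}{\left(-5\right) 576} - \frac{2885}{3837 \frac{1}{-6 + 686 + 3920}} = - \frac{2134}{-2880} - \frac{2885}{3837 \cdot \frac{1}{4600}} = \left(-2134\right) \left(- \frac{1}{2880}\right) - \frac{2885}{3837 \cdot \frac{1}{4600}} = \frac{1067}{1440} - \frac{2885}{\frac{3837}{4600}} = \frac{1067}{1440} - \frac{13271000}{3837} = - \frac{6368715307}{1841760}$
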